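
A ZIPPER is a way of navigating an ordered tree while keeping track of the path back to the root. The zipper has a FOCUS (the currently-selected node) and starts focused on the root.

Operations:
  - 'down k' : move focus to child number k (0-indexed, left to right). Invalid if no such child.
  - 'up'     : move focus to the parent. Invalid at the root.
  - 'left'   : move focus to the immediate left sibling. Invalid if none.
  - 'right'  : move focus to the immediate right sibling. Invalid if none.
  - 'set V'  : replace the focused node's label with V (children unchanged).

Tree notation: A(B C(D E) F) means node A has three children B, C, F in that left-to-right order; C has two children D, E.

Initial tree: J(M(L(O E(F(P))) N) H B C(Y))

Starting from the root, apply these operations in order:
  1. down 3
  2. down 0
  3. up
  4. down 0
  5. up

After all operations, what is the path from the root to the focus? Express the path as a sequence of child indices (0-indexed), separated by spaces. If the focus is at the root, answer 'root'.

Answer: 3

Derivation:
Step 1 (down 3): focus=C path=3 depth=1 children=['Y'] left=['M', 'H', 'B'] right=[] parent=J
Step 2 (down 0): focus=Y path=3/0 depth=2 children=[] left=[] right=[] parent=C
Step 3 (up): focus=C path=3 depth=1 children=['Y'] left=['M', 'H', 'B'] right=[] parent=J
Step 4 (down 0): focus=Y path=3/0 depth=2 children=[] left=[] right=[] parent=C
Step 5 (up): focus=C path=3 depth=1 children=['Y'] left=['M', 'H', 'B'] right=[] parent=J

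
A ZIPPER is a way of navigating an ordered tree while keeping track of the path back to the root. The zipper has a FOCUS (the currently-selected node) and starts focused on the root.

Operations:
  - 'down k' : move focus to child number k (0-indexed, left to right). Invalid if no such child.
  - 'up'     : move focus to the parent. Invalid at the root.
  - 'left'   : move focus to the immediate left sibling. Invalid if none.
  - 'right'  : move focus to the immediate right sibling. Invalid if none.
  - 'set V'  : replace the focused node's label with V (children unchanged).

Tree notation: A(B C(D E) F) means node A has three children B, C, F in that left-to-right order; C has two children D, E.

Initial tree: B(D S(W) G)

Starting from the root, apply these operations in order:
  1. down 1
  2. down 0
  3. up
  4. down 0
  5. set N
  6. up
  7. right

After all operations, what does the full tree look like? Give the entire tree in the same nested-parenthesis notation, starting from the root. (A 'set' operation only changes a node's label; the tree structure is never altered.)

Answer: B(D S(N) G)

Derivation:
Step 1 (down 1): focus=S path=1 depth=1 children=['W'] left=['D'] right=['G'] parent=B
Step 2 (down 0): focus=W path=1/0 depth=2 children=[] left=[] right=[] parent=S
Step 3 (up): focus=S path=1 depth=1 children=['W'] left=['D'] right=['G'] parent=B
Step 4 (down 0): focus=W path=1/0 depth=2 children=[] left=[] right=[] parent=S
Step 5 (set N): focus=N path=1/0 depth=2 children=[] left=[] right=[] parent=S
Step 6 (up): focus=S path=1 depth=1 children=['N'] left=['D'] right=['G'] parent=B
Step 7 (right): focus=G path=2 depth=1 children=[] left=['D', 'S'] right=[] parent=B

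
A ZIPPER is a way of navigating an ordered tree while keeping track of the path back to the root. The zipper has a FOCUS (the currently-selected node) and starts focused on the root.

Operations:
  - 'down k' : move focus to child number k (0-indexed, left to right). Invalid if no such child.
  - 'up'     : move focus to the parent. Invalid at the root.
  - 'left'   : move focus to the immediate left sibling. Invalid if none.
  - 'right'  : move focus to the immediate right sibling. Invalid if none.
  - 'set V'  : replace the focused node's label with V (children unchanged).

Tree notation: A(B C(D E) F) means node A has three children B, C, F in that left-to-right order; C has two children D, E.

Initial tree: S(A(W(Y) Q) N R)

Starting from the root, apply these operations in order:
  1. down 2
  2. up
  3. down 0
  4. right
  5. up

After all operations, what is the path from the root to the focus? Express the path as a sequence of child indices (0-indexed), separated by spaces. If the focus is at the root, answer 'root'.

Step 1 (down 2): focus=R path=2 depth=1 children=[] left=['A', 'N'] right=[] parent=S
Step 2 (up): focus=S path=root depth=0 children=['A', 'N', 'R'] (at root)
Step 3 (down 0): focus=A path=0 depth=1 children=['W', 'Q'] left=[] right=['N', 'R'] parent=S
Step 4 (right): focus=N path=1 depth=1 children=[] left=['A'] right=['R'] parent=S
Step 5 (up): focus=S path=root depth=0 children=['A', 'N', 'R'] (at root)

Answer: root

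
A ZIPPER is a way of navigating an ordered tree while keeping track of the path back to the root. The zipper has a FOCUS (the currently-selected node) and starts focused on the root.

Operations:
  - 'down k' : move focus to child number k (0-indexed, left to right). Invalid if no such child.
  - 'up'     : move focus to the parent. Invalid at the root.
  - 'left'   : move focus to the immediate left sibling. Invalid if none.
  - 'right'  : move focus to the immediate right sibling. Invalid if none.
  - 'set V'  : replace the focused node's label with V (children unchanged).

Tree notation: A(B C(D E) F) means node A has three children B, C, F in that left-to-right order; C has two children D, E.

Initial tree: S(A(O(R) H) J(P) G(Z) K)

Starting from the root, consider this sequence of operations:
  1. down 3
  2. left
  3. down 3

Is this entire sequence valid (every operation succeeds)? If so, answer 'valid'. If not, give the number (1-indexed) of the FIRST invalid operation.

Answer: 3

Derivation:
Step 1 (down 3): focus=K path=3 depth=1 children=[] left=['A', 'J', 'G'] right=[] parent=S
Step 2 (left): focus=G path=2 depth=1 children=['Z'] left=['A', 'J'] right=['K'] parent=S
Step 3 (down 3): INVALID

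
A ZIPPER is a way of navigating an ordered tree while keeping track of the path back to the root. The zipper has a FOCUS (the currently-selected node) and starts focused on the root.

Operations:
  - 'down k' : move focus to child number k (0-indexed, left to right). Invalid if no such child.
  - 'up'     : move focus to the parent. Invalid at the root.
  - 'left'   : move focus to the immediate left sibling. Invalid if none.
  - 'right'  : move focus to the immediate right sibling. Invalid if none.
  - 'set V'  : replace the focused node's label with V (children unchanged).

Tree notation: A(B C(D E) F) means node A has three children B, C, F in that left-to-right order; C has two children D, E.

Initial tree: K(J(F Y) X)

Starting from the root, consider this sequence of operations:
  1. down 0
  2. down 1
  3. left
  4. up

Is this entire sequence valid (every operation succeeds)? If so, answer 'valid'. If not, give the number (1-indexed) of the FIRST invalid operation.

Answer: valid

Derivation:
Step 1 (down 0): focus=J path=0 depth=1 children=['F', 'Y'] left=[] right=['X'] parent=K
Step 2 (down 1): focus=Y path=0/1 depth=2 children=[] left=['F'] right=[] parent=J
Step 3 (left): focus=F path=0/0 depth=2 children=[] left=[] right=['Y'] parent=J
Step 4 (up): focus=J path=0 depth=1 children=['F', 'Y'] left=[] right=['X'] parent=K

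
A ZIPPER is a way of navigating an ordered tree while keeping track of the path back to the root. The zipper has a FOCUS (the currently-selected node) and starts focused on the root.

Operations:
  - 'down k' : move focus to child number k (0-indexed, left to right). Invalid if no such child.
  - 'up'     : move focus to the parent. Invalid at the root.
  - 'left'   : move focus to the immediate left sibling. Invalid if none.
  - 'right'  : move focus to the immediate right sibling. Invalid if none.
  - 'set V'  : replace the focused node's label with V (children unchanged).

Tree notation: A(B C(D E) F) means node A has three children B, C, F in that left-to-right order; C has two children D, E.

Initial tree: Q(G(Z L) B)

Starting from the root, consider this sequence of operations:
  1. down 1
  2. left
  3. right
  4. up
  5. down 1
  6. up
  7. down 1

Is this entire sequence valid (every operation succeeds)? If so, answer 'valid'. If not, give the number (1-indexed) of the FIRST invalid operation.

Step 1 (down 1): focus=B path=1 depth=1 children=[] left=['G'] right=[] parent=Q
Step 2 (left): focus=G path=0 depth=1 children=['Z', 'L'] left=[] right=['B'] parent=Q
Step 3 (right): focus=B path=1 depth=1 children=[] left=['G'] right=[] parent=Q
Step 4 (up): focus=Q path=root depth=0 children=['G', 'B'] (at root)
Step 5 (down 1): focus=B path=1 depth=1 children=[] left=['G'] right=[] parent=Q
Step 6 (up): focus=Q path=root depth=0 children=['G', 'B'] (at root)
Step 7 (down 1): focus=B path=1 depth=1 children=[] left=['G'] right=[] parent=Q

Answer: valid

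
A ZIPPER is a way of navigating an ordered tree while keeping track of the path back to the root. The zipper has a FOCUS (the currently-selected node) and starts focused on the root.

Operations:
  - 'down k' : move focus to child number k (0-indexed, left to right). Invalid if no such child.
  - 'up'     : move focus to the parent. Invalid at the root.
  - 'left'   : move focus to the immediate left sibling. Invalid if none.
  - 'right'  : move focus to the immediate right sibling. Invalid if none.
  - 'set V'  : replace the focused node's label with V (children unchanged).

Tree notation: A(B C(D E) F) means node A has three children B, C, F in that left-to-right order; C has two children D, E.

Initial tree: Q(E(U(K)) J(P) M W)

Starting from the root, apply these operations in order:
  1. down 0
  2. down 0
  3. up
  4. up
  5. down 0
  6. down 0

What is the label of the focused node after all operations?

Step 1 (down 0): focus=E path=0 depth=1 children=['U'] left=[] right=['J', 'M', 'W'] parent=Q
Step 2 (down 0): focus=U path=0/0 depth=2 children=['K'] left=[] right=[] parent=E
Step 3 (up): focus=E path=0 depth=1 children=['U'] left=[] right=['J', 'M', 'W'] parent=Q
Step 4 (up): focus=Q path=root depth=0 children=['E', 'J', 'M', 'W'] (at root)
Step 5 (down 0): focus=E path=0 depth=1 children=['U'] left=[] right=['J', 'M', 'W'] parent=Q
Step 6 (down 0): focus=U path=0/0 depth=2 children=['K'] left=[] right=[] parent=E

Answer: U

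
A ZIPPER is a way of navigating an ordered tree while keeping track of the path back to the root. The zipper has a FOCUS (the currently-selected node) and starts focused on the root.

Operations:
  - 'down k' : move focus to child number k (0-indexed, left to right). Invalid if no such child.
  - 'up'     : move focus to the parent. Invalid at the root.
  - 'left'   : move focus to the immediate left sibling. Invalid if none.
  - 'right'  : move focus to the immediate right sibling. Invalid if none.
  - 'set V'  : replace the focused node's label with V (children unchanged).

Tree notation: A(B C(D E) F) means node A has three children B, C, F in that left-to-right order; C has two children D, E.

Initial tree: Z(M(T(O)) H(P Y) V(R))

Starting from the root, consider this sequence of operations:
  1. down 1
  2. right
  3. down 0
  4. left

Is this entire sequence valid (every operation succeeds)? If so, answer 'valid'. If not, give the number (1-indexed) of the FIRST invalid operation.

Step 1 (down 1): focus=H path=1 depth=1 children=['P', 'Y'] left=['M'] right=['V'] parent=Z
Step 2 (right): focus=V path=2 depth=1 children=['R'] left=['M', 'H'] right=[] parent=Z
Step 3 (down 0): focus=R path=2/0 depth=2 children=[] left=[] right=[] parent=V
Step 4 (left): INVALID

Answer: 4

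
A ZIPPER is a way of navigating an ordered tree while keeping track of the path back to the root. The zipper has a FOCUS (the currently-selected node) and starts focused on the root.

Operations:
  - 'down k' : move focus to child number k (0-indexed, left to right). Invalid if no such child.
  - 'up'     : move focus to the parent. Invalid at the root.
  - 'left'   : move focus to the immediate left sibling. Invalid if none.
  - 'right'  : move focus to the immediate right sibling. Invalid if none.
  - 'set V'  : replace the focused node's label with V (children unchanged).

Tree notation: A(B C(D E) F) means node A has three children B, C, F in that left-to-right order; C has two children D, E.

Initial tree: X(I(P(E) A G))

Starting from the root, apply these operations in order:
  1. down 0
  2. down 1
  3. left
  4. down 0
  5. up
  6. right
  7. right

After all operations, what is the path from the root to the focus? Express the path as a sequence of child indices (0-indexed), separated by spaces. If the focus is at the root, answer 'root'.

Answer: 0 2

Derivation:
Step 1 (down 0): focus=I path=0 depth=1 children=['P', 'A', 'G'] left=[] right=[] parent=X
Step 2 (down 1): focus=A path=0/1 depth=2 children=[] left=['P'] right=['G'] parent=I
Step 3 (left): focus=P path=0/0 depth=2 children=['E'] left=[] right=['A', 'G'] parent=I
Step 4 (down 0): focus=E path=0/0/0 depth=3 children=[] left=[] right=[] parent=P
Step 5 (up): focus=P path=0/0 depth=2 children=['E'] left=[] right=['A', 'G'] parent=I
Step 6 (right): focus=A path=0/1 depth=2 children=[] left=['P'] right=['G'] parent=I
Step 7 (right): focus=G path=0/2 depth=2 children=[] left=['P', 'A'] right=[] parent=I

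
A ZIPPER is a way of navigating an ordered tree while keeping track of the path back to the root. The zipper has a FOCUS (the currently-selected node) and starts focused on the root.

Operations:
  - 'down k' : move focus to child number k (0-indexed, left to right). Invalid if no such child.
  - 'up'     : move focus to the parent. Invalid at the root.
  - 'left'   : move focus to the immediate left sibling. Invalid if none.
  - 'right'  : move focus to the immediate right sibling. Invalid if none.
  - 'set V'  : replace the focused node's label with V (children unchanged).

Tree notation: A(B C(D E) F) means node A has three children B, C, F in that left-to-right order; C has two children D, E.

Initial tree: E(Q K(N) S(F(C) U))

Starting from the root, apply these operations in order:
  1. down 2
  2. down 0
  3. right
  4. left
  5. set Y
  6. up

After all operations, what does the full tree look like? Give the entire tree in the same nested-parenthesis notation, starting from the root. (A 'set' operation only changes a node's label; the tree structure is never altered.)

Step 1 (down 2): focus=S path=2 depth=1 children=['F', 'U'] left=['Q', 'K'] right=[] parent=E
Step 2 (down 0): focus=F path=2/0 depth=2 children=['C'] left=[] right=['U'] parent=S
Step 3 (right): focus=U path=2/1 depth=2 children=[] left=['F'] right=[] parent=S
Step 4 (left): focus=F path=2/0 depth=2 children=['C'] left=[] right=['U'] parent=S
Step 5 (set Y): focus=Y path=2/0 depth=2 children=['C'] left=[] right=['U'] parent=S
Step 6 (up): focus=S path=2 depth=1 children=['Y', 'U'] left=['Q', 'K'] right=[] parent=E

Answer: E(Q K(N) S(Y(C) U))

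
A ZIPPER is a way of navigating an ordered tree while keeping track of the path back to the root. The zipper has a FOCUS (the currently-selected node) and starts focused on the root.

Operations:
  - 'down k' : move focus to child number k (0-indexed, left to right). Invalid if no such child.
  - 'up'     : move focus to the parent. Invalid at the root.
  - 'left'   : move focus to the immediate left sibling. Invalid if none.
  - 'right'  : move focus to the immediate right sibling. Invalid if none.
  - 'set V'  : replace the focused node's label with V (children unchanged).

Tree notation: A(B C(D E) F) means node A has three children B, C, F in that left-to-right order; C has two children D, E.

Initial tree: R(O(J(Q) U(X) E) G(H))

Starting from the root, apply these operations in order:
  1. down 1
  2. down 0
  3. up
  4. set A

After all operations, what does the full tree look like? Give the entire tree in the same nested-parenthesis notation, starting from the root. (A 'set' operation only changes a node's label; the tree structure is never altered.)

Step 1 (down 1): focus=G path=1 depth=1 children=['H'] left=['O'] right=[] parent=R
Step 2 (down 0): focus=H path=1/0 depth=2 children=[] left=[] right=[] parent=G
Step 3 (up): focus=G path=1 depth=1 children=['H'] left=['O'] right=[] parent=R
Step 4 (set A): focus=A path=1 depth=1 children=['H'] left=['O'] right=[] parent=R

Answer: R(O(J(Q) U(X) E) A(H))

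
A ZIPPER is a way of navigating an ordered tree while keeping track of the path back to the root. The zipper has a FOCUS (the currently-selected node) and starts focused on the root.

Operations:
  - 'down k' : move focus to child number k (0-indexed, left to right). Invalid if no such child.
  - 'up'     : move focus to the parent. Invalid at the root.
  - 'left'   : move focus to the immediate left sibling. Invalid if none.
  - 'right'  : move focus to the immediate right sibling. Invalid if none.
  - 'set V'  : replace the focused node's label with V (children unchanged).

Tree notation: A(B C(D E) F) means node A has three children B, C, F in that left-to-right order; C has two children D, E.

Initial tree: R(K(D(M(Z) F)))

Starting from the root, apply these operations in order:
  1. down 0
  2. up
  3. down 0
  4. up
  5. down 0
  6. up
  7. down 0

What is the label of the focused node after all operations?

Step 1 (down 0): focus=K path=0 depth=1 children=['D'] left=[] right=[] parent=R
Step 2 (up): focus=R path=root depth=0 children=['K'] (at root)
Step 3 (down 0): focus=K path=0 depth=1 children=['D'] left=[] right=[] parent=R
Step 4 (up): focus=R path=root depth=0 children=['K'] (at root)
Step 5 (down 0): focus=K path=0 depth=1 children=['D'] left=[] right=[] parent=R
Step 6 (up): focus=R path=root depth=0 children=['K'] (at root)
Step 7 (down 0): focus=K path=0 depth=1 children=['D'] left=[] right=[] parent=R

Answer: K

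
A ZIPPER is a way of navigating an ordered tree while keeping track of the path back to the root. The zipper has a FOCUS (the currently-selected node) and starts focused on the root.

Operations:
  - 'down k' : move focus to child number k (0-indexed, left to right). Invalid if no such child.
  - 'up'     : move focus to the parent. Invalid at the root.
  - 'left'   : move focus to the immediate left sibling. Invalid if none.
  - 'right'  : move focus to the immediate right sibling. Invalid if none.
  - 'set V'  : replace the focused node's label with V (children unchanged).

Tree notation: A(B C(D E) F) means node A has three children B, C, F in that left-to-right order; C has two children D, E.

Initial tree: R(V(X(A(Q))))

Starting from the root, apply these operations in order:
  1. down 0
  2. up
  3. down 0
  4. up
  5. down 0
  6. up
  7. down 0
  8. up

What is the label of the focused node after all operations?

Answer: R

Derivation:
Step 1 (down 0): focus=V path=0 depth=1 children=['X'] left=[] right=[] parent=R
Step 2 (up): focus=R path=root depth=0 children=['V'] (at root)
Step 3 (down 0): focus=V path=0 depth=1 children=['X'] left=[] right=[] parent=R
Step 4 (up): focus=R path=root depth=0 children=['V'] (at root)
Step 5 (down 0): focus=V path=0 depth=1 children=['X'] left=[] right=[] parent=R
Step 6 (up): focus=R path=root depth=0 children=['V'] (at root)
Step 7 (down 0): focus=V path=0 depth=1 children=['X'] left=[] right=[] parent=R
Step 8 (up): focus=R path=root depth=0 children=['V'] (at root)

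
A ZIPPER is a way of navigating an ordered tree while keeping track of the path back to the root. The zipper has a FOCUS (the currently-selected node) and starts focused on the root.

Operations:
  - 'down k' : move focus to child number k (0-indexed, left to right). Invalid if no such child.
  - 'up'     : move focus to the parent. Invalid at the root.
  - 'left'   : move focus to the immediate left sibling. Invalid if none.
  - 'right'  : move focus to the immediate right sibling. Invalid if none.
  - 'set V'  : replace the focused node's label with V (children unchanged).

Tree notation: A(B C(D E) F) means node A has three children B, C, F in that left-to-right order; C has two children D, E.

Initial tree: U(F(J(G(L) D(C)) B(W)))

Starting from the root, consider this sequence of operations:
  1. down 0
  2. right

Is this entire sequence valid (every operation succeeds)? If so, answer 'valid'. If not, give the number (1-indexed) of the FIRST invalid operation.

Step 1 (down 0): focus=F path=0 depth=1 children=['J', 'B'] left=[] right=[] parent=U
Step 2 (right): INVALID

Answer: 2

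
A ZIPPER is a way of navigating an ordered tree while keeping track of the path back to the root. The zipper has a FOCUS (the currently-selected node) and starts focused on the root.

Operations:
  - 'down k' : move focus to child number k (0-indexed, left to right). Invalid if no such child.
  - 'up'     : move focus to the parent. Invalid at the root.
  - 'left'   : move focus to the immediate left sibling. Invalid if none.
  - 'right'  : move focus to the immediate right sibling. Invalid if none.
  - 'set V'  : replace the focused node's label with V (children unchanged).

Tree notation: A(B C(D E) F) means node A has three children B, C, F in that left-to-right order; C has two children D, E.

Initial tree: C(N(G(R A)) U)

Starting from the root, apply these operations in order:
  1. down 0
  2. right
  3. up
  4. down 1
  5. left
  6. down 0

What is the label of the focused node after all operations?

Step 1 (down 0): focus=N path=0 depth=1 children=['G'] left=[] right=['U'] parent=C
Step 2 (right): focus=U path=1 depth=1 children=[] left=['N'] right=[] parent=C
Step 3 (up): focus=C path=root depth=0 children=['N', 'U'] (at root)
Step 4 (down 1): focus=U path=1 depth=1 children=[] left=['N'] right=[] parent=C
Step 5 (left): focus=N path=0 depth=1 children=['G'] left=[] right=['U'] parent=C
Step 6 (down 0): focus=G path=0/0 depth=2 children=['R', 'A'] left=[] right=[] parent=N

Answer: G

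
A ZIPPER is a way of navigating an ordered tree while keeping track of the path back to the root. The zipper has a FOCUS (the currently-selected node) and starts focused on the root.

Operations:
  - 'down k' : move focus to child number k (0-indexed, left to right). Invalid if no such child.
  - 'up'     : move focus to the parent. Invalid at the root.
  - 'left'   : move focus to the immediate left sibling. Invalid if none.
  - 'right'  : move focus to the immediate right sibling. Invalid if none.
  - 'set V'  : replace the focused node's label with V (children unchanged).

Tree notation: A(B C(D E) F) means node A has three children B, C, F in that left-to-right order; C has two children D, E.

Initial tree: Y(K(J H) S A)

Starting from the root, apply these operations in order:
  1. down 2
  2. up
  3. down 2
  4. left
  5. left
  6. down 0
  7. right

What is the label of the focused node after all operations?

Answer: H

Derivation:
Step 1 (down 2): focus=A path=2 depth=1 children=[] left=['K', 'S'] right=[] parent=Y
Step 2 (up): focus=Y path=root depth=0 children=['K', 'S', 'A'] (at root)
Step 3 (down 2): focus=A path=2 depth=1 children=[] left=['K', 'S'] right=[] parent=Y
Step 4 (left): focus=S path=1 depth=1 children=[] left=['K'] right=['A'] parent=Y
Step 5 (left): focus=K path=0 depth=1 children=['J', 'H'] left=[] right=['S', 'A'] parent=Y
Step 6 (down 0): focus=J path=0/0 depth=2 children=[] left=[] right=['H'] parent=K
Step 7 (right): focus=H path=0/1 depth=2 children=[] left=['J'] right=[] parent=K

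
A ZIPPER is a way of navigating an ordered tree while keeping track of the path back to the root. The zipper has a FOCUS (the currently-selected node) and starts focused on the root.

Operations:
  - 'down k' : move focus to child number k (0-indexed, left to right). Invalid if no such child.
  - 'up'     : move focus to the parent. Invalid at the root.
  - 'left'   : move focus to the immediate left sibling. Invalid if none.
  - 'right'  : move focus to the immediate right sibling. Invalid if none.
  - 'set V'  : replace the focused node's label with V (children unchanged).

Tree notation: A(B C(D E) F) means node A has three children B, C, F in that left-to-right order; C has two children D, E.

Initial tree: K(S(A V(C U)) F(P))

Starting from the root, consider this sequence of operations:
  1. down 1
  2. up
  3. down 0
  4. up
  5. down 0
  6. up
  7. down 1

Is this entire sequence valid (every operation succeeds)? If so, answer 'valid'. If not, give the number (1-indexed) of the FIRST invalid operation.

Step 1 (down 1): focus=F path=1 depth=1 children=['P'] left=['S'] right=[] parent=K
Step 2 (up): focus=K path=root depth=0 children=['S', 'F'] (at root)
Step 3 (down 0): focus=S path=0 depth=1 children=['A', 'V'] left=[] right=['F'] parent=K
Step 4 (up): focus=K path=root depth=0 children=['S', 'F'] (at root)
Step 5 (down 0): focus=S path=0 depth=1 children=['A', 'V'] left=[] right=['F'] parent=K
Step 6 (up): focus=K path=root depth=0 children=['S', 'F'] (at root)
Step 7 (down 1): focus=F path=1 depth=1 children=['P'] left=['S'] right=[] parent=K

Answer: valid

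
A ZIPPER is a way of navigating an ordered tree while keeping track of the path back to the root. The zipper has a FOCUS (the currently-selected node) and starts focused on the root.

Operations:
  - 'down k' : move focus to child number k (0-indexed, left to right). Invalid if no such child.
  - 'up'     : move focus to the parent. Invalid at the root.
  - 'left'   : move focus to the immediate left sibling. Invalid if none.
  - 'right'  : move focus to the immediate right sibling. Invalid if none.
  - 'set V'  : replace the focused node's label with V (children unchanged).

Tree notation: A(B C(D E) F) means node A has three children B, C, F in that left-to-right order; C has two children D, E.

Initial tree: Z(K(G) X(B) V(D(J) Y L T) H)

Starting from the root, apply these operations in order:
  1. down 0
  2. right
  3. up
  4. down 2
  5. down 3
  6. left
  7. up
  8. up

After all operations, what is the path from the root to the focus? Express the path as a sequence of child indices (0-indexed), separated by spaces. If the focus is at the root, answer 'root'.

Answer: root

Derivation:
Step 1 (down 0): focus=K path=0 depth=1 children=['G'] left=[] right=['X', 'V', 'H'] parent=Z
Step 2 (right): focus=X path=1 depth=1 children=['B'] left=['K'] right=['V', 'H'] parent=Z
Step 3 (up): focus=Z path=root depth=0 children=['K', 'X', 'V', 'H'] (at root)
Step 4 (down 2): focus=V path=2 depth=1 children=['D', 'Y', 'L', 'T'] left=['K', 'X'] right=['H'] parent=Z
Step 5 (down 3): focus=T path=2/3 depth=2 children=[] left=['D', 'Y', 'L'] right=[] parent=V
Step 6 (left): focus=L path=2/2 depth=2 children=[] left=['D', 'Y'] right=['T'] parent=V
Step 7 (up): focus=V path=2 depth=1 children=['D', 'Y', 'L', 'T'] left=['K', 'X'] right=['H'] parent=Z
Step 8 (up): focus=Z path=root depth=0 children=['K', 'X', 'V', 'H'] (at root)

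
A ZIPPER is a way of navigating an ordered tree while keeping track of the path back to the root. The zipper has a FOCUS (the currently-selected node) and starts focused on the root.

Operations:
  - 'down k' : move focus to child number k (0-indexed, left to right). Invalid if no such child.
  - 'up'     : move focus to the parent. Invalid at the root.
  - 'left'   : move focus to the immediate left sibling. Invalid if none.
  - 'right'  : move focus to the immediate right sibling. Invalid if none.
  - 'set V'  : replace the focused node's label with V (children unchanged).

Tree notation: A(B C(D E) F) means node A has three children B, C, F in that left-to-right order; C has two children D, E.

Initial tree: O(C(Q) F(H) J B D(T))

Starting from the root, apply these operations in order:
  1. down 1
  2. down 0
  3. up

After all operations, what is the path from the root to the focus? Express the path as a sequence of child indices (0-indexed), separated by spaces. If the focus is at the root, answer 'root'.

Answer: 1

Derivation:
Step 1 (down 1): focus=F path=1 depth=1 children=['H'] left=['C'] right=['J', 'B', 'D'] parent=O
Step 2 (down 0): focus=H path=1/0 depth=2 children=[] left=[] right=[] parent=F
Step 3 (up): focus=F path=1 depth=1 children=['H'] left=['C'] right=['J', 'B', 'D'] parent=O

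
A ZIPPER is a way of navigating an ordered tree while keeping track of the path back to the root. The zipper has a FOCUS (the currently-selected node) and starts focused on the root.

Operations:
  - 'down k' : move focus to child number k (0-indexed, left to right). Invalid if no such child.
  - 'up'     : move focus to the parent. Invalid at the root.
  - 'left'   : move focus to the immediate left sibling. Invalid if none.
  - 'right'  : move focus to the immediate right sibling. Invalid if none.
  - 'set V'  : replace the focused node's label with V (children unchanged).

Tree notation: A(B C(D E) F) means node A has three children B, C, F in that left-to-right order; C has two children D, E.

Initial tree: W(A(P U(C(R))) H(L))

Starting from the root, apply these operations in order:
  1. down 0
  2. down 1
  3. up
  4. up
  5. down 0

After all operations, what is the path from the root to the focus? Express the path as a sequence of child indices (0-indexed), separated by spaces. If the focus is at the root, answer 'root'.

Answer: 0

Derivation:
Step 1 (down 0): focus=A path=0 depth=1 children=['P', 'U'] left=[] right=['H'] parent=W
Step 2 (down 1): focus=U path=0/1 depth=2 children=['C'] left=['P'] right=[] parent=A
Step 3 (up): focus=A path=0 depth=1 children=['P', 'U'] left=[] right=['H'] parent=W
Step 4 (up): focus=W path=root depth=0 children=['A', 'H'] (at root)
Step 5 (down 0): focus=A path=0 depth=1 children=['P', 'U'] left=[] right=['H'] parent=W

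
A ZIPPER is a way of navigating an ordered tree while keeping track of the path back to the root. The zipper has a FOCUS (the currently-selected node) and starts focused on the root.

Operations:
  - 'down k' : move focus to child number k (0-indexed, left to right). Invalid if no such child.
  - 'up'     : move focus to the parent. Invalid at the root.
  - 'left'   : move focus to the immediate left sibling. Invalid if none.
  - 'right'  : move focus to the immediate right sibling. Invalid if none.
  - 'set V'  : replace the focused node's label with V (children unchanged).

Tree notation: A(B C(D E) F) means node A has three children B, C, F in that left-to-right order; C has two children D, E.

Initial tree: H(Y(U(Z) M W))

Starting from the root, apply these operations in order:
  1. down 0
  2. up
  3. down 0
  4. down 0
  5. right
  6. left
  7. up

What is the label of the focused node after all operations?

Step 1 (down 0): focus=Y path=0 depth=1 children=['U', 'M', 'W'] left=[] right=[] parent=H
Step 2 (up): focus=H path=root depth=0 children=['Y'] (at root)
Step 3 (down 0): focus=Y path=0 depth=1 children=['U', 'M', 'W'] left=[] right=[] parent=H
Step 4 (down 0): focus=U path=0/0 depth=2 children=['Z'] left=[] right=['M', 'W'] parent=Y
Step 5 (right): focus=M path=0/1 depth=2 children=[] left=['U'] right=['W'] parent=Y
Step 6 (left): focus=U path=0/0 depth=2 children=['Z'] left=[] right=['M', 'W'] parent=Y
Step 7 (up): focus=Y path=0 depth=1 children=['U', 'M', 'W'] left=[] right=[] parent=H

Answer: Y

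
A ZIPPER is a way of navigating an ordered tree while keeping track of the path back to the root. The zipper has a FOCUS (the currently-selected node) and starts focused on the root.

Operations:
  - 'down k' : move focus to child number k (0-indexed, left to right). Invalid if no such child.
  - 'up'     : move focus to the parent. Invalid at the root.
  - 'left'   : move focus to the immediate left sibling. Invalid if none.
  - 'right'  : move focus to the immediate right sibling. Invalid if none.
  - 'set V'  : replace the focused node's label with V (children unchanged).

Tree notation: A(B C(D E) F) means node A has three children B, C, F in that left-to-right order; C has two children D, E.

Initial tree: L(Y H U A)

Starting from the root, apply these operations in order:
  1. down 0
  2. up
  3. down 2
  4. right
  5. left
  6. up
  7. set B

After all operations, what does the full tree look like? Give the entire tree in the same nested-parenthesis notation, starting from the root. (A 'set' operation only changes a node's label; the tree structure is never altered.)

Step 1 (down 0): focus=Y path=0 depth=1 children=[] left=[] right=['H', 'U', 'A'] parent=L
Step 2 (up): focus=L path=root depth=0 children=['Y', 'H', 'U', 'A'] (at root)
Step 3 (down 2): focus=U path=2 depth=1 children=[] left=['Y', 'H'] right=['A'] parent=L
Step 4 (right): focus=A path=3 depth=1 children=[] left=['Y', 'H', 'U'] right=[] parent=L
Step 5 (left): focus=U path=2 depth=1 children=[] left=['Y', 'H'] right=['A'] parent=L
Step 6 (up): focus=L path=root depth=0 children=['Y', 'H', 'U', 'A'] (at root)
Step 7 (set B): focus=B path=root depth=0 children=['Y', 'H', 'U', 'A'] (at root)

Answer: B(Y H U A)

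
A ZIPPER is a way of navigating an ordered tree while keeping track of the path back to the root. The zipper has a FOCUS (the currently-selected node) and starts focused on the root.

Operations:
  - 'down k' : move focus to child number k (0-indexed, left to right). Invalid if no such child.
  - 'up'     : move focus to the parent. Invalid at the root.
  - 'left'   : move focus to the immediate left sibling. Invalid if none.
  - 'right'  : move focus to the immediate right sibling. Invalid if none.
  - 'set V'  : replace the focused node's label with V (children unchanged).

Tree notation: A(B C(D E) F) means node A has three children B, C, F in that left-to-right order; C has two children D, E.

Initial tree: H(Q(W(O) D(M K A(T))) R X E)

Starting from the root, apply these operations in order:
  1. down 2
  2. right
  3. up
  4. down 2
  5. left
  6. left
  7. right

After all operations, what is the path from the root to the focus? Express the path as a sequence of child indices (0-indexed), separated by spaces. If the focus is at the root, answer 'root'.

Answer: 1

Derivation:
Step 1 (down 2): focus=X path=2 depth=1 children=[] left=['Q', 'R'] right=['E'] parent=H
Step 2 (right): focus=E path=3 depth=1 children=[] left=['Q', 'R', 'X'] right=[] parent=H
Step 3 (up): focus=H path=root depth=0 children=['Q', 'R', 'X', 'E'] (at root)
Step 4 (down 2): focus=X path=2 depth=1 children=[] left=['Q', 'R'] right=['E'] parent=H
Step 5 (left): focus=R path=1 depth=1 children=[] left=['Q'] right=['X', 'E'] parent=H
Step 6 (left): focus=Q path=0 depth=1 children=['W', 'D'] left=[] right=['R', 'X', 'E'] parent=H
Step 7 (right): focus=R path=1 depth=1 children=[] left=['Q'] right=['X', 'E'] parent=H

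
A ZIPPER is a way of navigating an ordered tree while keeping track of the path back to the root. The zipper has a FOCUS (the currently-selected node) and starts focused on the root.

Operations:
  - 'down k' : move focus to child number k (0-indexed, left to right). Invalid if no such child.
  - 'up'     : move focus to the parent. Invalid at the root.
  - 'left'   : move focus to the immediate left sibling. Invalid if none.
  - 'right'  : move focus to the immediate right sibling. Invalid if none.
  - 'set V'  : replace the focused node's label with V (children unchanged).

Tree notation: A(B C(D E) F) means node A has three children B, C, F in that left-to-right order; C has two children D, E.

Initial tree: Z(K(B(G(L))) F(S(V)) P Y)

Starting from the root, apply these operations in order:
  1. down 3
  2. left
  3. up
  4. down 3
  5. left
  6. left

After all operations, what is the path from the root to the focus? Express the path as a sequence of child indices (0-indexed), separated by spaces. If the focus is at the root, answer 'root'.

Answer: 1

Derivation:
Step 1 (down 3): focus=Y path=3 depth=1 children=[] left=['K', 'F', 'P'] right=[] parent=Z
Step 2 (left): focus=P path=2 depth=1 children=[] left=['K', 'F'] right=['Y'] parent=Z
Step 3 (up): focus=Z path=root depth=0 children=['K', 'F', 'P', 'Y'] (at root)
Step 4 (down 3): focus=Y path=3 depth=1 children=[] left=['K', 'F', 'P'] right=[] parent=Z
Step 5 (left): focus=P path=2 depth=1 children=[] left=['K', 'F'] right=['Y'] parent=Z
Step 6 (left): focus=F path=1 depth=1 children=['S'] left=['K'] right=['P', 'Y'] parent=Z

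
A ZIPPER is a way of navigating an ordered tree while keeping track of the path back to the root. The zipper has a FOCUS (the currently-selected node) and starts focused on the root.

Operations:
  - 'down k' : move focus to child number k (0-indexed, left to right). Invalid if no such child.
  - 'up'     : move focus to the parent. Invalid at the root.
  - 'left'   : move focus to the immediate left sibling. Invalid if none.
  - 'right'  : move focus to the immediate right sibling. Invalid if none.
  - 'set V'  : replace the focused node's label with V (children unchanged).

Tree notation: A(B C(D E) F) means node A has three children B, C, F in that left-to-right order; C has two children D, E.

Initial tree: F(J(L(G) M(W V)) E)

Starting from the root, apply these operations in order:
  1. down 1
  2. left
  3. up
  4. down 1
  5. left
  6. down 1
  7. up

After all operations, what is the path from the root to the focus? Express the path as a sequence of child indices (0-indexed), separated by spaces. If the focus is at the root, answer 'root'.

Answer: 0

Derivation:
Step 1 (down 1): focus=E path=1 depth=1 children=[] left=['J'] right=[] parent=F
Step 2 (left): focus=J path=0 depth=1 children=['L', 'M'] left=[] right=['E'] parent=F
Step 3 (up): focus=F path=root depth=0 children=['J', 'E'] (at root)
Step 4 (down 1): focus=E path=1 depth=1 children=[] left=['J'] right=[] parent=F
Step 5 (left): focus=J path=0 depth=1 children=['L', 'M'] left=[] right=['E'] parent=F
Step 6 (down 1): focus=M path=0/1 depth=2 children=['W', 'V'] left=['L'] right=[] parent=J
Step 7 (up): focus=J path=0 depth=1 children=['L', 'M'] left=[] right=['E'] parent=F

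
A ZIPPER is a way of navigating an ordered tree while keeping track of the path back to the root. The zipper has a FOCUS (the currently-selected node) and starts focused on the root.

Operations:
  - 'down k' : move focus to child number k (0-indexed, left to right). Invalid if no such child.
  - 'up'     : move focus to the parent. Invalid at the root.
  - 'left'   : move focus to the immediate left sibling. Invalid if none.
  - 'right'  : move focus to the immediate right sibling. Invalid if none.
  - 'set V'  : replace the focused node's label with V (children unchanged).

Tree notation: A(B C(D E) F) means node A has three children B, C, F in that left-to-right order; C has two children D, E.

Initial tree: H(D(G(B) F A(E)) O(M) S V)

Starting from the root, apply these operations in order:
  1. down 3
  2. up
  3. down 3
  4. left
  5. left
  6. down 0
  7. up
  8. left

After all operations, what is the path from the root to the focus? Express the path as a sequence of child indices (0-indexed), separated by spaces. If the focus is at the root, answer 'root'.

Step 1 (down 3): focus=V path=3 depth=1 children=[] left=['D', 'O', 'S'] right=[] parent=H
Step 2 (up): focus=H path=root depth=0 children=['D', 'O', 'S', 'V'] (at root)
Step 3 (down 3): focus=V path=3 depth=1 children=[] left=['D', 'O', 'S'] right=[] parent=H
Step 4 (left): focus=S path=2 depth=1 children=[] left=['D', 'O'] right=['V'] parent=H
Step 5 (left): focus=O path=1 depth=1 children=['M'] left=['D'] right=['S', 'V'] parent=H
Step 6 (down 0): focus=M path=1/0 depth=2 children=[] left=[] right=[] parent=O
Step 7 (up): focus=O path=1 depth=1 children=['M'] left=['D'] right=['S', 'V'] parent=H
Step 8 (left): focus=D path=0 depth=1 children=['G', 'F', 'A'] left=[] right=['O', 'S', 'V'] parent=H

Answer: 0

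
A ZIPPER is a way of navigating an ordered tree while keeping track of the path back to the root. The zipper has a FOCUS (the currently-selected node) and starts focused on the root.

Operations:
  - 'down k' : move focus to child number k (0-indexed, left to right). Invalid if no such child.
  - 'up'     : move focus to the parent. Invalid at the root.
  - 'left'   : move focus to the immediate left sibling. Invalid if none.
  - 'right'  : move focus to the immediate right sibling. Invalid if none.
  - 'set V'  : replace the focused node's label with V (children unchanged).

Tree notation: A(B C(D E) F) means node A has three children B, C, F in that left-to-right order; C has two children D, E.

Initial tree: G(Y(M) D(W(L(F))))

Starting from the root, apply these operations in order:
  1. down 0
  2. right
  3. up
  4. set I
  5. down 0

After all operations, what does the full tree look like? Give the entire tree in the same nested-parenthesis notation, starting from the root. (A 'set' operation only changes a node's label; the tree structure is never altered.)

Answer: I(Y(M) D(W(L(F))))

Derivation:
Step 1 (down 0): focus=Y path=0 depth=1 children=['M'] left=[] right=['D'] parent=G
Step 2 (right): focus=D path=1 depth=1 children=['W'] left=['Y'] right=[] parent=G
Step 3 (up): focus=G path=root depth=0 children=['Y', 'D'] (at root)
Step 4 (set I): focus=I path=root depth=0 children=['Y', 'D'] (at root)
Step 5 (down 0): focus=Y path=0 depth=1 children=['M'] left=[] right=['D'] parent=I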